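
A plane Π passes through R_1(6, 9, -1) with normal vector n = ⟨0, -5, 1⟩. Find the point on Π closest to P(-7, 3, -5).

Π: n·r = n·R_1 gives -5y + z = -46.
Foot = P − λn with λ = (n·P − d)/|n|² = (-20 − (-46))/26 = 1.
Foot = (-7, 3, -5) − 1·(0, -5, 1) = (-7, 8, -6).

(-7, 8, -6)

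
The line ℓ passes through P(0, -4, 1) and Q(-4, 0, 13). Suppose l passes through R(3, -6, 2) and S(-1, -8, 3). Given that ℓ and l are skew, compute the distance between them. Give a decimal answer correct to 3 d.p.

A direction vector for ℓ is Q − P = (-4, 4, 12).
A direction vector for l is S − R = (-4, -2, 1).
Common perpendicular direction n = (-4, 4, 12) × (-4, -2, 1) = (28, -44, 24).
With w = (3, -6, 2) − (0, -4, 1) = (3, -2, 1), w · n = 196.
Distance = |w · n| / |n| = |196| / √3296 ≈ 3.414.

3.414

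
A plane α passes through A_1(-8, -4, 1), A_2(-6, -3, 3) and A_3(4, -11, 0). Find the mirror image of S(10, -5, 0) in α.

(6, -13, 8)

A_1A_2 = (2, 1, 2), A_1A_3 = (12, -7, -1); a normal to α is A_1A_2 × A_1A_3 = (13, 26, -26).
Using A_1: α has equation 13x + 26y - 26z = -234.
λ = (n·S − d)/|n|² = (0 − (-234))/1521 = 2/13.
Reflection = S − 2λn = (10, -5, 0) − (4/13)·(13, 26, -26) = (6, -13, 8).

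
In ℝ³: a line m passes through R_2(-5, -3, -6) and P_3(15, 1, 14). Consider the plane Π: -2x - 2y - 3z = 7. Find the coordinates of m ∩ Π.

(0, -2, -1)

A direction vector for m is P_3 − R_2 = (20, 4, 20).
Substitute r = (-5, -3, -6) + t(20, 4, 20) into the plane: 34 + (-108)t = 7, so t = 1/4.
Intersection: (-5, -3, -6) + (1/4)·(20, 4, 20) = (0, -2, -1).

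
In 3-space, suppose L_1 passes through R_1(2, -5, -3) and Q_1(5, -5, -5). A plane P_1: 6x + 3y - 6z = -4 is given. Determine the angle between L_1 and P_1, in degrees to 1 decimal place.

A direction vector for L_1 is Q_1 − R_1 = (3, 0, -2).
sin θ = |n·v| / (|n||v|) = |30| / (√81 · √13) = 0.92450.
θ ≈ 67.6°.

67.6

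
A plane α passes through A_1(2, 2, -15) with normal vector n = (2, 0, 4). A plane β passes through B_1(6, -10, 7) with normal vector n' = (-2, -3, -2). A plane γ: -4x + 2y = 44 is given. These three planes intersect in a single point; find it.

α: n·r = n·A_1 gives 2x + 4z = -56.
β: n'·r = n'·B_1 gives -2x - 3y - 2z = 4.
Solving the 3×3 linear system 2x + 4z = -56, -2x - 3y - 2z = 4, -4x + 2y = 44 (e.g. by elimination or Cramer's rule, determinant = -56) gives (-6, 10, -11).

(-6, 10, -11)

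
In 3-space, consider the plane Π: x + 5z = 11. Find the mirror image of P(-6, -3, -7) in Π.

λ = (n·P − d)/|n|² = (-41 − 11)/26 = -2.
Reflection = P − 2λn = (-6, -3, -7) − (-4)·(1, 0, 5) = (-2, -3, 13).

(-2, -3, 13)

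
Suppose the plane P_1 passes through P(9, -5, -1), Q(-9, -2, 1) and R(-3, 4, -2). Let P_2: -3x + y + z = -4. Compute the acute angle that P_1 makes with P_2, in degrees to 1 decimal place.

76.4

PQ = (-18, 3, 2), PR = (-12, 9, -1); a normal to P_1 is PQ × PR = (-21, -42, -126).
Using P: P_1 has equation -21x - 42y - 126z = 147.
cos θ = |n₁·n₂| / (|n₁||n₂|) = |-105| / (√18081 · √11).
θ = arccos(0.23544) ≈ 76.4°.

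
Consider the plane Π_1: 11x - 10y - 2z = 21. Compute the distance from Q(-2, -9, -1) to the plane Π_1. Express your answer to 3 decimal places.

3.267

n·Q − d = (11)·(-2) + (-10)·(-9) + (-2)·(-1) − 21 = 49; |n| = √225.
Distance = |49| / √225 = 49/√225 ≈ 3.267.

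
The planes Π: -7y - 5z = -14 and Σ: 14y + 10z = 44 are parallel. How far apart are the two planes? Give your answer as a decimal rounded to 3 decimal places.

Rescale Σ by 1/(-2): -7y - 5z = -22. Then distance = |-14 − (-22)| / √74 ≈ 0.930.

0.930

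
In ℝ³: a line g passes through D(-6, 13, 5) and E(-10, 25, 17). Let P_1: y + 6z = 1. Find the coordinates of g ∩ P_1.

(-4, 7, -1)

A direction vector for g is E − D = (-4, 12, 12).
Substitute r = (-6, 13, 5) + t(-4, 12, 12) into the plane: 43 + 84t = 1, so t = -1/2.
Intersection: (-6, 13, 5) + (-1/2)·(-4, 12, 12) = (-4, 7, -1).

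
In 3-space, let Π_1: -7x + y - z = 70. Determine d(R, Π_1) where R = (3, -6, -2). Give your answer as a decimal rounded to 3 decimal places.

n·R − d = (-7)·(3) + (1)·(-6) + (-1)·(-2) − 70 = -95; |n| = √51.
Distance = |-95| / √51 = 95/√51 ≈ 13.303.

13.303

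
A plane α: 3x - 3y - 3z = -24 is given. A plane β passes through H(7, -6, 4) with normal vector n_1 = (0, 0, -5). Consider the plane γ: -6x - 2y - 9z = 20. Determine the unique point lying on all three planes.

β: n_1·r = n_1·H gives -5z = -20.
Solving the 3×3 linear system 3x - 3y - 3z = -24, -5z = -20, -6x - 2y - 9z = 20 (e.g. by elimination or Cramer's rule, determinant = -120) gives (-8, -4, 4).

(-8, -4, 4)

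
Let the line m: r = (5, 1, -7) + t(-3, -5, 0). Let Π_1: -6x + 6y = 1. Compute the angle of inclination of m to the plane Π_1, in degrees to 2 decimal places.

sin θ = |n·v| / (|n||v|) = |-12| / (√72 · √34) = 0.24254.
θ ≈ 14.04°.

14.04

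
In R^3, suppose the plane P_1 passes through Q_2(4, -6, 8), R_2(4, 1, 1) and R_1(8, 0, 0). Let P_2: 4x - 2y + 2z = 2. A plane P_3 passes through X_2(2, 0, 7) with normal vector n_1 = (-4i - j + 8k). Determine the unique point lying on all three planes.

(-2, 0, 5)

Q_2R_2 = (0, 7, -7), Q_2R_1 = (4, 6, -8); a normal to P_1 is Q_2R_2 × Q_2R_1 = (-14, -28, -28).
Using Q_2: P_1 has equation -14x - 28y - 28z = -112.
P_3: n_1·r = n_1·X_2 gives -4x - y + 8z = 48.
Solving the 3×3 linear system -14x - 28y - 28z = -112, 4x - 2y + 2z = 2, -4x - y + 8z = 48 (e.g. by elimination or Cramer's rule, determinant = 1652) gives (-2, 0, 5).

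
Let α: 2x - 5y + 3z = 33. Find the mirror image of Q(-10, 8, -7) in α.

λ = (n·Q − d)/|n|² = (-81 − 33)/38 = -3.
Reflection = Q − 2λn = (-10, 8, -7) − (-6)·(2, -5, 3) = (2, -22, 11).

(2, -22, 11)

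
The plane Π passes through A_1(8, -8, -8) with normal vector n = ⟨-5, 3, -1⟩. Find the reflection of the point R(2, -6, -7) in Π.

(12, -12, -5)

Π: n·r = n·A_1 gives -5x + 3y - z = -56.
λ = (n·R − d)/|n|² = (-21 − (-56))/35 = 1.
Reflection = R − 2λn = (2, -6, -7) − 2·(-5, 3, -1) = (12, -12, -5).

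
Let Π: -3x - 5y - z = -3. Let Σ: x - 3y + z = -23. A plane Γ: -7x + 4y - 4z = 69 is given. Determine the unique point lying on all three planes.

(-3, 4, -8)

Solving the 3×3 linear system -3x - 5y - z = -3, x - 3y + z = -23, -7x + 4y - 4z = 69 (e.g. by elimination or Cramer's rule, determinant = 8) gives (-3, 4, -8).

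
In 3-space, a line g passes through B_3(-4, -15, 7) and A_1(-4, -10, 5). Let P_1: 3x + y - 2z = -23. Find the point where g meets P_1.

A direction vector for g is A_1 − B_3 = (0, 5, -2).
Substitute r = (-4, -15, 7) + t(0, 5, -2) into the plane: -41 + 9t = -23, so t = 2.
Intersection: (-4, -15, 7) + 2·(0, 5, -2) = (-4, -5, 3).

(-4, -5, 3)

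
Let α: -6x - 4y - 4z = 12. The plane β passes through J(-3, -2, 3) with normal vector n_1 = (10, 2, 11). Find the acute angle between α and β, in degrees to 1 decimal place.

β: n_1·r = n_1·J gives 10x + 2y + 11z = -1.
cos θ = |n₁·n₂| / (|n₁||n₂|) = |-112| / (√68 · √225).
θ = arccos(0.90547) ≈ 25.1°.

25.1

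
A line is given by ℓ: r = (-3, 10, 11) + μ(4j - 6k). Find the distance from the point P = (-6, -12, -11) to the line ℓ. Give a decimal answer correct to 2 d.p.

Taking (-3, 10, 11) on ℓ with direction v = (0, 4, -6): w = P − (-3, 10, 11) = (-3, -22, -22), and w × v = (220, -18, -12).
Distance = |w × v| / |v| = √48868 / √52 ≈ 30.66.

30.66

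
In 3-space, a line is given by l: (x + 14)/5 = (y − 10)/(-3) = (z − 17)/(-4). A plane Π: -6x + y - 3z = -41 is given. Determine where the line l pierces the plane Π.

(6, -2, 1)

l has direction (5, -3, -4) through (-14, 10, 17).
Substitute r = (-14, 10, 17) + t(5, -3, -4) into the plane: 43 + (-21)t = -41, so t = 4.
Intersection: (-14, 10, 17) + 4·(5, -3, -4) = (6, -2, 1).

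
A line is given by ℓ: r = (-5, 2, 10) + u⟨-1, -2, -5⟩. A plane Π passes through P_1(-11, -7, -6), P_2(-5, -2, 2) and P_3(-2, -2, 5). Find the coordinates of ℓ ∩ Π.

P_1P_2 = (6, 5, 8), P_1P_3 = (9, 5, 11); a normal to Π is P_1P_2 × P_1P_3 = (15, 6, -15).
Using P_1: Π has equation 15x + 6y - 15z = -117.
Substitute r = (-5, 2, 10) + t(-1, -2, -5) into the plane: -213 + 48t = -117, so t = 2.
Intersection: (-5, 2, 10) + 2·(-1, -2, -5) = (-7, -2, 0).

(-7, -2, 0)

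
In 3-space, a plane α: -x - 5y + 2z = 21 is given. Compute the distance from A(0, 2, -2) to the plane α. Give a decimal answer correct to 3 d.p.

6.390

n·A − d = (-1)·(0) + (-5)·(2) + (2)·(-2) − 21 = -35; |n| = √30.
Distance = |-35| / √30 = 35/√30 ≈ 6.390.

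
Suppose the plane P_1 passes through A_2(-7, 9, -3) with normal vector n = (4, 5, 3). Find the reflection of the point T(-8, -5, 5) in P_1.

(0, 5, 11)

P_1: n·r = n·A_2 gives 4x + 5y + 3z = 8.
λ = (n·T − d)/|n|² = (-42 − 8)/50 = -1.
Reflection = T − 2λn = (-8, -5, 5) − (-2)·(4, 5, 3) = (0, 5, 11).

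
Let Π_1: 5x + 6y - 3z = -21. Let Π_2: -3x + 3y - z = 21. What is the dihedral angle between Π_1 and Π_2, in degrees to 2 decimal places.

cos θ = |n₁·n₂| / (|n₁||n₂|) = |6| / (√70 · √19).
θ = arccos(0.16452) ≈ 80.53°.

80.53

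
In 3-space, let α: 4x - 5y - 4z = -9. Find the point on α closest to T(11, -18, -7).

(-1, -3, 5)

Foot = T − λn with λ = (n·T − d)/|n|² = (162 − (-9))/57 = 3.
Foot = (11, -18, -7) − 3·(4, -5, -4) = (-1, -3, 5).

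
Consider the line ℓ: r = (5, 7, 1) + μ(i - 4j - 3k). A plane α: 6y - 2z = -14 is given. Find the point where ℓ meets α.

Substitute r = (5, 7, 1) + t(1, -4, -3) into the plane: 40 + (-18)t = -14, so t = 3.
Intersection: (5, 7, 1) + 3·(1, -4, -3) = (8, -5, -8).

(8, -5, -8)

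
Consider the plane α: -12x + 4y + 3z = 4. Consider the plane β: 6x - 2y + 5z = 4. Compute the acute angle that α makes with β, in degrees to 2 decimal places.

cos θ = |n₁·n₂| / (|n₁||n₂|) = |-65| / (√169 · √65).
θ = arccos(0.62017) ≈ 51.67°.

51.67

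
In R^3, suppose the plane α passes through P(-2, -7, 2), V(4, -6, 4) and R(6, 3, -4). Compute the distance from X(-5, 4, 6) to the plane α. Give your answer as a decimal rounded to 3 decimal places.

11.000

PV = (6, 1, 2), PR = (8, 10, -6); a normal to α is PV × PR = (-26, 52, 52).
Using P: α has equation -26x + 52y + 52z = -208.
n·X − d = (-26)·(-5) + (52)·(4) + (52)·(6) − (-208) = 858; |n| = √6084.
Distance = |858| / √6084 = 858/√6084 ≈ 11.000.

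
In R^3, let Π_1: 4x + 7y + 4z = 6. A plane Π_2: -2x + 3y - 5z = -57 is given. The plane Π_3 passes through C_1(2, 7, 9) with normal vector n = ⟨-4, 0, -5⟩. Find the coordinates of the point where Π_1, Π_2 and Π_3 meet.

Π_3: n·r = n·C_1 gives -4x - 5z = -53.
Solving the 3×3 linear system 4x + 7y + 4z = 6, -2x + 3y - 5z = -57, -4x - 5z = -53 (e.g. by elimination or Cramer's rule, determinant = 58) gives (7, -6, 5).

(7, -6, 5)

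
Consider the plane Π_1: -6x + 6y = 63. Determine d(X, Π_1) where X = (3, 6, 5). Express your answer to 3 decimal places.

n·X − d = (-6)·(3) + (6)·(6) + (0)·(5) − 63 = -45; |n| = √72.
Distance = |-45| / √72 = 45/√72 ≈ 5.303.

5.303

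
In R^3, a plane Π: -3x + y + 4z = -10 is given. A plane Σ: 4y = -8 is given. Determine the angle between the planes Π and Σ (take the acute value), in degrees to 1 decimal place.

cos θ = |n₁·n₂| / (|n₁||n₂|) = |4| / (√26 · √16).
θ = arccos(0.19612) ≈ 78.7°.

78.7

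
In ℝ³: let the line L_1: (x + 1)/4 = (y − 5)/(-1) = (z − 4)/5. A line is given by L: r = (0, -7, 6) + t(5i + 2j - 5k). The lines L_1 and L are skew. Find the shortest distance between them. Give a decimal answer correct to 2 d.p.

L_1 has direction (4, -1, 5) through (-1, 5, 4).
Common perpendicular direction n = (4, -1, 5) × (5, 2, -5) = (-5, 45, 13).
With w = (0, -7, 6) − (-1, 5, 4) = (1, -12, 2), w · n = -519.
Distance = |w · n| / |n| = |-519| / √2219 ≈ 11.02.

11.02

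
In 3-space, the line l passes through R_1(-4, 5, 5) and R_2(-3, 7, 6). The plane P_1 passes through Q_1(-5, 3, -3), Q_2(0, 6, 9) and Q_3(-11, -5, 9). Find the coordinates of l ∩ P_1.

A direction vector for l is R_2 − R_1 = (1, 2, 1).
Q_1Q_2 = (5, 3, 12), Q_1Q_3 = (-6, -8, 12); a normal to P_1 is Q_1Q_2 × Q_1Q_3 = (132, -132, -22).
Using Q_1: P_1 has equation 132x - 132y - 22z = -990.
Substitute r = (-4, 5, 5) + t(1, 2, 1) into the plane: -1298 + (-154)t = -990, so t = -2.
Intersection: (-4, 5, 5) + (-2)·(1, 2, 1) = (-6, 1, 3).

(-6, 1, 3)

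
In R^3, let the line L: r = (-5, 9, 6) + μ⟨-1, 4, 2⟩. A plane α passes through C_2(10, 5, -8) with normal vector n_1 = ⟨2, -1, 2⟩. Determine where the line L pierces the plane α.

α: n_1·r = n_1·C_2 gives 2x - y + 2z = -1.
Substitute r = (-5, 9, 6) + t(-1, 4, 2) into the plane: -7 + (-2)t = -1, so t = -3.
Intersection: (-5, 9, 6) + (-3)·(-1, 4, 2) = (-2, -3, 0).

(-2, -3, 0)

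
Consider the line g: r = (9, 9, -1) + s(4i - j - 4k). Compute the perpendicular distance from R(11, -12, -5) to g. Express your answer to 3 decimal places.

19.991

Taking (9, 9, -1) on g with direction v = (4, -1, -4): w = R − (9, 9, -1) = (2, -21, -4), and w × v = (80, -8, 82).
Distance = |w × v| / |v| = √13188 / √33 ≈ 19.991.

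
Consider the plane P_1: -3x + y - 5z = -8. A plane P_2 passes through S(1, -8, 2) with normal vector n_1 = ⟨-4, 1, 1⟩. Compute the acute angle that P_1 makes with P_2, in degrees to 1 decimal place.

P_2: n_1·r = n_1·S gives -4x + y + z = -10.
cos θ = |n₁·n₂| / (|n₁||n₂|) = |8| / (√35 · √18).
θ = arccos(0.31873) ≈ 71.4°.

71.4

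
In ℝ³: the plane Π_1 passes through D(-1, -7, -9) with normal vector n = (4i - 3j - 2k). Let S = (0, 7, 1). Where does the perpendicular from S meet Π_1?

Π_1: n·r = n·D gives 4x - 3y - 2z = 35.
Foot = S − λn with λ = (n·S − d)/|n|² = (-23 − 35)/29 = -2.
Foot = (0, 7, 1) − (-2)·(4, -3, -2) = (8, 1, -3).

(8, 1, -3)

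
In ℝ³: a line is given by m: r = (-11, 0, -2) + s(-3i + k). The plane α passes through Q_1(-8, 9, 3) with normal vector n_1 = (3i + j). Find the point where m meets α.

α: n_1·r = n_1·Q_1 gives 3x + y = -15.
Substitute r = (-11, 0, -2) + t(-3, 0, 1) into the plane: -33 + (-9)t = -15, so t = -2.
Intersection: (-11, 0, -2) + (-2)·(-3, 0, 1) = (-5, 0, -4).

(-5, 0, -4)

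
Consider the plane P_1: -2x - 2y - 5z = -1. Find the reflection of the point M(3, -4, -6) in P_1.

(7, 0, 4)

λ = (n·M − d)/|n|² = (32 − (-1))/33 = 1.
Reflection = M − 2λn = (3, -4, -6) − 2·(-2, -2, -5) = (7, 0, 4).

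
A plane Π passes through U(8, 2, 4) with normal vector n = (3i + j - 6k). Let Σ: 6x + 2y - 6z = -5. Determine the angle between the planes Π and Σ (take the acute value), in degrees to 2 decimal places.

Π: n·r = n·U gives 3x + y - 6z = 2.
cos θ = |n₁·n₂| / (|n₁||n₂|) = |56| / (√46 · √76).
θ = arccos(0.94711) ≈ 18.72°.

18.72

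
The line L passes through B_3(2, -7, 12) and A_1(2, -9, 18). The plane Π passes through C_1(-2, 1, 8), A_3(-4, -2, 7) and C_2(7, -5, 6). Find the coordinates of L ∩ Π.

A direction vector for L is A_1 − B_3 = (0, -2, 6).
C_1A_3 = (-2, -3, -1), C_1C_2 = (9, -6, -2); a normal to Π is C_1A_3 × C_1C_2 = (0, -13, 39).
Using C_1: Π has equation -13y + 39z = 299.
Substitute r = (2, -7, 12) + t(0, -2, 6) into the plane: 559 + 260t = 299, so t = -1.
Intersection: (2, -7, 12) + (-1)·(0, -2, 6) = (2, -5, 6).

(2, -5, 6)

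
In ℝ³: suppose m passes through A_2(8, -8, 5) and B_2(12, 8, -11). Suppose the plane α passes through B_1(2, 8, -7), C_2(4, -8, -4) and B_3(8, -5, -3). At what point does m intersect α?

A direction vector for m is B_2 − A_2 = (4, 16, -16).
B_1C_2 = (2, -16, 3), B_1B_3 = (6, -13, 4); a normal to α is B_1C_2 × B_1B_3 = (-25, 10, 70).
Using B_1: α has equation -25x + 10y + 70z = -460.
Substitute r = (8, -8, 5) + t(4, 16, -16) into the plane: 70 + (-1060)t = -460, so t = 1/2.
Intersection: (8, -8, 5) + (1/2)·(4, 16, -16) = (10, 0, -3).

(10, 0, -3)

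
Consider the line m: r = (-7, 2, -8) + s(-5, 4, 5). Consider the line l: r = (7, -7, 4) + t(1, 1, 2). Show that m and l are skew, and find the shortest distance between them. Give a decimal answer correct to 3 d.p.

Common perpendicular direction n = (-5, 4, 5) × (1, 1, 2) = (3, 15, -9).
With w = (7, -7, 4) − (-7, 2, -8) = (14, -9, 12), w · n = -201.
Since n ≠ 0 the lines are not parallel, and w · n = -201 ≠ 0 so they do not intersect; hence they are skew.
Distance = |w · n| / |n| = |-201| / √315 ≈ 11.325.

11.325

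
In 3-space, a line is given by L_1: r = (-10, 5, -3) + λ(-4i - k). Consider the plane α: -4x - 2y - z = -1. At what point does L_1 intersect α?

Substitute r = (-10, 5, -3) + t(-4, 0, -1) into the plane: 33 + 17t = -1, so t = -2.
Intersection: (-10, 5, -3) + (-2)·(-4, 0, -1) = (-2, 5, -1).

(-2, 5, -1)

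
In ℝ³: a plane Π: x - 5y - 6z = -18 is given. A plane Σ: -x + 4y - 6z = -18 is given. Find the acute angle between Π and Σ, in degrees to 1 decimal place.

74.8

cos θ = |n₁·n₂| / (|n₁||n₂|) = |15| / (√62 · √53).
θ = arccos(0.26167) ≈ 74.8°.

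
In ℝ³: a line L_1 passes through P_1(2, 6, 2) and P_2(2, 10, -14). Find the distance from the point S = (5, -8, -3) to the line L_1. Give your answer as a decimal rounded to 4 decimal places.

15.0958

A direction vector for L_1 is P_2 − P_1 = (0, 4, -16).
Taking (2, 6, 2) on L_1 with direction v = (0, 4, -16): w = S − (2, 6, 2) = (3, -14, -5), and w × v = (244, 48, 12).
Distance = |w × v| / |v| = √61984 / √272 ≈ 15.0958.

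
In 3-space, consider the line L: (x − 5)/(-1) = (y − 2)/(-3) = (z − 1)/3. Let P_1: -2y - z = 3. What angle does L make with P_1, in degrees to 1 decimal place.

17.9

L has direction (-1, -3, 3) through (5, 2, 1).
sin θ = |n·v| / (|n||v|) = |3| / (√5 · √19) = 0.30779.
θ ≈ 17.9°.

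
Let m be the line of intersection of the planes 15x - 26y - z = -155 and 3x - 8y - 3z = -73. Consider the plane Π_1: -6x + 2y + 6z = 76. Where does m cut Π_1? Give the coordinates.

(-1, 5, 10)

Direction of m: (15, -26, -1) × (3, -8, -3) = (70, 42, -42).
A point on m: solving the two plane equations with x = -21 gives (-21, -7, 22).
Substitute r = (-21, -7, 22) + t(70, 42, -42) into the plane: 244 + (-588)t = 76, so t = 2/7.
Intersection: (-21, -7, 22) + (2/7)·(70, 42, -42) = (-1, 5, 10).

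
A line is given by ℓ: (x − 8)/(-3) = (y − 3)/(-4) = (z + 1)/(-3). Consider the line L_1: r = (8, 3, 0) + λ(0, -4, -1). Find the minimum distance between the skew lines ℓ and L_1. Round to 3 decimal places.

ℓ has direction (-3, -4, -3) through (8, 3, -1).
Common perpendicular direction n = (-3, -4, -3) × (0, -4, -1) = (-8, -3, 12).
With w = (8, 3, 0) − (8, 3, -1) = (0, 0, 1), w · n = 12.
Distance = |w · n| / |n| = |12| / √217 ≈ 0.815.

0.815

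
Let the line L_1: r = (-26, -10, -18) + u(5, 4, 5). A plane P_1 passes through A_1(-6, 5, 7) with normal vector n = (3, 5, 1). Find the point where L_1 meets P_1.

(-6, 6, 2)

P_1: n·r = n·A_1 gives 3x + 5y + z = 14.
Substitute r = (-26, -10, -18) + t(5, 4, 5) into the plane: -146 + 40t = 14, so t = 4.
Intersection: (-26, -10, -18) + 4·(5, 4, 5) = (-6, 6, 2).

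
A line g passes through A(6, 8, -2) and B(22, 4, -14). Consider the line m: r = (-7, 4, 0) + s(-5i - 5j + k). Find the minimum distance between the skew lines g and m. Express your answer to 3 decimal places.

A direction vector for g is B − A = (16, -4, -12).
Common perpendicular direction n = (16, -4, -12) × (-5, -5, 1) = (-64, 44, -100).
With w = (-7, 4, 0) − (6, 8, -2) = (-13, -4, 2), w · n = 456.
Distance = |w · n| / |n| = |456| / √16032 ≈ 3.601.

3.601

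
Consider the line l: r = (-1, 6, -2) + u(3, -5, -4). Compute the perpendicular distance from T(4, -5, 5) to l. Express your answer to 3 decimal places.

Taking (-1, 6, -2) on l with direction v = (3, -5, -4): w = T − (-1, 6, -2) = (5, -11, 7), and w × v = (79, 41, 8).
Distance = |w × v| / |v| = √7986 / √50 ≈ 12.638.

12.638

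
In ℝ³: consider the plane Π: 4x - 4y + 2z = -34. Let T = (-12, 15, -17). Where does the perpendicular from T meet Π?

(0, 3, -11)

Foot = T − λn with λ = (n·T − d)/|n|² = (-142 − (-34))/36 = -3.
Foot = (-12, 15, -17) − (-3)·(4, -4, 2) = (0, 3, -11).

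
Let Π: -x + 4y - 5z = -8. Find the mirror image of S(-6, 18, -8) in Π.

λ = (n·S − d)/|n|² = (118 − (-8))/42 = 3.
Reflection = S − 2λn = (-6, 18, -8) − 6·(-1, 4, -5) = (0, -6, 22).

(0, -6, 22)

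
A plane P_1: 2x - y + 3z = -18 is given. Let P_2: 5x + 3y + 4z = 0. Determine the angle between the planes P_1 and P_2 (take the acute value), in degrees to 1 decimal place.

44.1

cos θ = |n₁·n₂| / (|n₁||n₂|) = |19| / (√14 · √50).
θ = arccos(0.71813) ≈ 44.1°.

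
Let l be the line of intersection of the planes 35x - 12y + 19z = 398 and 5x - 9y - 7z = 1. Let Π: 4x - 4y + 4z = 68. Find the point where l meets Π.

(6, -3, 8)

Direction of l: (35, -12, 19) × (5, -9, -7) = (255, 340, -255).
A point on l: solving the two plane equations with x = 0 gives (0, -11, 14).
Substitute r = (0, -11, 14) + t(255, 340, -255) into the plane: 100 + (-1360)t = 68, so t = 2/85.
Intersection: (0, -11, 14) + (2/85)·(255, 340, -255) = (6, -3, 8).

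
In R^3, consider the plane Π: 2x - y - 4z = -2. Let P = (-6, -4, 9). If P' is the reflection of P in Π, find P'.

(2, -8, -7)

λ = (n·P − d)/|n|² = (-44 − (-2))/21 = -2.
Reflection = P − 2λn = (-6, -4, 9) − (-4)·(2, -1, -4) = (2, -8, -7).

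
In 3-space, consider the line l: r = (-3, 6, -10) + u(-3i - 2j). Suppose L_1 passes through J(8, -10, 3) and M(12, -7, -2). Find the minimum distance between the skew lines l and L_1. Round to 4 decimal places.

18.6647

A direction vector for L_1 is M − J = (4, 3, -5).
Common perpendicular direction n = (-3, -2, 0) × (4, 3, -5) = (10, -15, -1).
With w = (8, -10, 3) − (-3, 6, -10) = (11, -16, 13), w · n = 337.
Distance = |w · n| / |n| = |337| / √326 ≈ 18.6647.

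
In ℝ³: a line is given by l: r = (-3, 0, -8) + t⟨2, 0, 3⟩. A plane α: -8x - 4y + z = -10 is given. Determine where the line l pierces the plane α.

Substitute r = (-3, 0, -8) + t(2, 0, 3) into the plane: 16 + (-13)t = -10, so t = 2.
Intersection: (-3, 0, -8) + 2·(2, 0, 3) = (1, 0, -2).

(1, 0, -2)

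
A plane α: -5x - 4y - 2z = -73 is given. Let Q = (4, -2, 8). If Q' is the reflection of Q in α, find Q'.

(14, 6, 12)

λ = (n·Q − d)/|n|² = (-28 − (-73))/45 = 1.
Reflection = Q − 2λn = (4, -2, 8) − 2·(-5, -4, -2) = (14, 6, 12).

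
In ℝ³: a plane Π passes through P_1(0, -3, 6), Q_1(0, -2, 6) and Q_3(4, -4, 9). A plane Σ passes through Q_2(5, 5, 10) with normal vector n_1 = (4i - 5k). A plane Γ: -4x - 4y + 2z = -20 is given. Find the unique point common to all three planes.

P_1Q_1 = (0, 1, 0), P_1Q_3 = (4, -1, 3); a normal to Π is P_1Q_1 × P_1Q_3 = (3, 0, -4).
Using P_1: Π has equation 3x - 4z = -24.
Σ: n_1·r = n_1·Q_2 gives 4x - 5z = -30.
Solving the 3×3 linear system 3x - 4z = -24, 4x - 5z = -30, -4x - 4y + 2z = -20 (e.g. by elimination or Cramer's rule, determinant = 4) gives (0, 8, 6).

(0, 8, 6)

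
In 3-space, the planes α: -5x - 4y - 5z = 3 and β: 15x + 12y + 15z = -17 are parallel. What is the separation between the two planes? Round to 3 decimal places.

Rescale β by 1/(-3): -5x - 4y - 5z = 17/3. Then distance = |3 − (17/3)| / √66 ≈ 0.328.

0.328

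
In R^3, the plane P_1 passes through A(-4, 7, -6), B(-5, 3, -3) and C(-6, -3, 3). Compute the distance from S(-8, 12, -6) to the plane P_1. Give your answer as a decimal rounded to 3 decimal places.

AB = (-1, -4, 3), AC = (-2, -10, 9); a normal to P_1 is AB × AC = (-6, 3, 2).
Using A: P_1 has equation -6x + 3y + 2z = 33.
n·S − d = (-6)·(-8) + (3)·(12) + (2)·(-6) − 33 = 39; |n| = √49.
Distance = |39| / √49 = 39/√49 ≈ 5.571.

5.571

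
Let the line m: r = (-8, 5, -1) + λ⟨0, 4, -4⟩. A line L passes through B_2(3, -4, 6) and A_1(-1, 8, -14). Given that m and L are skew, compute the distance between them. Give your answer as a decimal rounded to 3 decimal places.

A direction vector for L is A_1 − B_2 = (-4, 12, -20).
Common perpendicular direction n = (0, 4, -4) × (-4, 12, -20) = (-32, 16, 16).
With w = (3, -4, 6) − (-8, 5, -1) = (11, -9, 7), w · n = -384.
Distance = |w · n| / |n| = |-384| / √1536 ≈ 9.798.

9.798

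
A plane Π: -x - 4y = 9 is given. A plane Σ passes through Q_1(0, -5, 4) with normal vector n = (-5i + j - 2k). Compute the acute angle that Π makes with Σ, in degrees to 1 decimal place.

Σ: n·r = n·Q_1 gives -5x + y - 2z = -13.
cos θ = |n₁·n₂| / (|n₁||n₂|) = |1| / (√17 · √30).
θ = arccos(0.04428) ≈ 87.5°.

87.5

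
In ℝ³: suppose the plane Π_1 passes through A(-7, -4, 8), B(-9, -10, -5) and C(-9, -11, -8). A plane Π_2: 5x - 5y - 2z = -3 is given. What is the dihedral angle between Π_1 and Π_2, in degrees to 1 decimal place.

AB = (-2, -6, -13), AC = (-2, -7, -16); a normal to Π_1 is AB × AC = (5, -6, 2).
Using A: Π_1 has equation 5x - 6y + 2z = 5.
cos θ = |n₁·n₂| / (|n₁||n₂|) = |51| / (√65 · √54).
θ = arccos(0.86083) ≈ 30.6°.

30.6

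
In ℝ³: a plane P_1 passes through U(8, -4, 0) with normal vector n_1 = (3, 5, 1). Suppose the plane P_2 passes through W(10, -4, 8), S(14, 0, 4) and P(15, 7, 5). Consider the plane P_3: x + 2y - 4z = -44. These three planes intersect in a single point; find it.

(8, -6, 10)

P_1: n_1·r = n_1·U gives 3x + 5y + z = 4.
WS = (4, 4, -4), WP = (5, 11, -3); a normal to P_2 is WS × WP = (32, -8, 24).
Using W: P_2 has equation 32x - 8y + 24z = 544.
Solving the 3×3 linear system 3x + 5y + z = 4, 32x - 8y + 24z = 544, x + 2y - 4z = -44 (e.g. by elimination or Cramer's rule, determinant = 784) gives (8, -6, 10).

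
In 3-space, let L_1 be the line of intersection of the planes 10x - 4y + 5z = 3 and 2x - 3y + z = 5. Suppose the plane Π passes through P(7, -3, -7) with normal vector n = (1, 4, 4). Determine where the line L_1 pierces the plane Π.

Direction of L_1: (10, -4, 5) × (2, -3, 1) = (11, 0, -22).
A point on L_1: solving the two plane equations with x = 6 gives (6, -2, -13).
Π: n·r = n·P gives x + 4y + 4z = -33.
Substitute r = (6, -2, -13) + t(11, 0, -22) into the plane: -54 + (-77)t = -33, so t = -3/11.
Intersection: (6, -2, -13) + (-3/11)·(11, 0, -22) = (3, -2, -7).

(3, -2, -7)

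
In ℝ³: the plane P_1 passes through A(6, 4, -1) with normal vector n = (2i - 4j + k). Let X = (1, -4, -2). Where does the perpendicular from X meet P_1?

(-1, 0, -3)

P_1: n·r = n·A gives 2x - 4y + z = -5.
Foot = X − λn with λ = (n·X − d)/|n|² = (16 − (-5))/21 = 1.
Foot = (1, -4, -2) − 1·(2, -4, 1) = (-1, 0, -3).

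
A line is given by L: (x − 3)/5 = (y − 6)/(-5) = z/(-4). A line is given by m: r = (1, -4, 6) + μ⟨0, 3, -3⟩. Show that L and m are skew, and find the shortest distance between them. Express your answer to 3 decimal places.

L has direction (5, -5, -4) through (3, 6, 0).
Common perpendicular direction n = (5, -5, -4) × (0, 3, -3) = (27, 15, 15).
With w = (1, -4, 6) − (3, 6, 0) = (-2, -10, 6), w · n = -114.
Since n ≠ 0 the lines are not parallel, and w · n = -114 ≠ 0 so they do not intersect; hence they are skew.
Distance = |w · n| / |n| = |-114| / √1179 ≈ 3.320.

3.320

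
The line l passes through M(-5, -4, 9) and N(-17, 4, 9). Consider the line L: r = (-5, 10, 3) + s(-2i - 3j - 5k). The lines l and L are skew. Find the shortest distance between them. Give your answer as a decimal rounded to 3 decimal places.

12.958

A direction vector for l is N − M = (-12, 8, 0).
Common perpendicular direction n = (-12, 8, 0) × (-2, -3, -5) = (-40, -60, 52).
With w = (-5, 10, 3) − (-5, -4, 9) = (0, 14, -6), w · n = -1152.
Distance = |w · n| / |n| = |-1152| / √7904 ≈ 12.958.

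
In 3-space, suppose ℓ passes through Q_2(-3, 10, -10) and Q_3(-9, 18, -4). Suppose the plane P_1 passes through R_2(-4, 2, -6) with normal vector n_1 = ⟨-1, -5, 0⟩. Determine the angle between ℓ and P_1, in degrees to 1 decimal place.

A direction vector for ℓ is Q_3 − Q_2 = (-6, 8, 6).
P_1: n_1·r = n_1·R_2 gives -x - 5y = -6.
sin θ = |n·v| / (|n||v|) = |-34| / (√26 · √136) = 0.57177.
θ ≈ 34.9°.

34.9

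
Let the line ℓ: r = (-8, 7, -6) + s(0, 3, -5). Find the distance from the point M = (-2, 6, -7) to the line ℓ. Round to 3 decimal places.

6.155

Taking (-8, 7, -6) on ℓ with direction v = (0, 3, -5): w = M − (-8, 7, -6) = (6, -1, -1), and w × v = (8, 30, 18).
Distance = |w × v| / |v| = √1288 / √34 ≈ 6.155.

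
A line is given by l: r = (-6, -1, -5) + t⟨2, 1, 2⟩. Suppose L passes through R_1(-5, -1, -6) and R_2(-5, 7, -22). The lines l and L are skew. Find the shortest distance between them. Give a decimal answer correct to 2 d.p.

1.00

A direction vector for L is R_2 − R_1 = (0, 8, -16).
Common perpendicular direction n = (2, 1, 2) × (0, 8, -16) = (-32, 32, 16).
With w = (-5, -1, -6) − (-6, -1, -5) = (1, 0, -1), w · n = -48.
Distance = |w · n| / |n| = |-48| / √2304 ≈ 1.00.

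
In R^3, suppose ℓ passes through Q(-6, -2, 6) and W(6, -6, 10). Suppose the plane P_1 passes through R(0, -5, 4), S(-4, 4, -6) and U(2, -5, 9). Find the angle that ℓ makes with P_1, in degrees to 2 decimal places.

46.71

A direction vector for ℓ is W − Q = (12, -4, 4).
RS = (-4, 9, -10), RU = (2, 0, 5); a normal to P_1 is RS × RU = (45, 0, -18).
Using R: P_1 has equation 45x - 18z = -72.
sin θ = |n·v| / (|n||v|) = |468| / (√2349 · √176) = 0.72786.
θ ≈ 46.71°.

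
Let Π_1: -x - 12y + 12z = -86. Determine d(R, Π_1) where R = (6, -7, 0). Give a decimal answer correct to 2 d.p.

n·R − d = (-1)·(6) + (-12)·(-7) + (12)·(0) − (-86) = 164; |n| = √289.
Distance = |164| / √289 = 164/√289 ≈ 9.65.

9.65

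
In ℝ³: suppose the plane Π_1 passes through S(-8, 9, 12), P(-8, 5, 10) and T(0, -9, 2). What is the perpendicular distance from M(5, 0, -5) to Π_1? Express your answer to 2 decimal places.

SP = (0, -4, -2), ST = (8, -18, -10); a normal to Π_1 is SP × ST = (4, -16, 32).
Using S: Π_1 has equation 4x - 16y + 32z = 208.
n·M − d = (4)·(5) + (-16)·(0) + (32)·(-5) − 208 = -348; |n| = √1296.
Distance = |-348| / √1296 = 348/√1296 ≈ 9.67.

9.67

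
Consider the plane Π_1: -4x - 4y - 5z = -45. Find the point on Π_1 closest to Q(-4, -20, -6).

(8, -8, 9)

Foot = Q − λn with λ = (n·Q − d)/|n|² = (126 − (-45))/57 = 3.
Foot = (-4, -20, -6) − 3·(-4, -4, -5) = (8, -8, 9).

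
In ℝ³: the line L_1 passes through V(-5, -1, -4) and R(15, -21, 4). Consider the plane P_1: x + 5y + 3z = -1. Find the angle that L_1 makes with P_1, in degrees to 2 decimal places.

A direction vector for L_1 is R − V = (20, -20, 8).
sin θ = |n·v| / (|n||v|) = |-56| / (√35 · √864) = 0.32203.
θ ≈ 18.79°.

18.79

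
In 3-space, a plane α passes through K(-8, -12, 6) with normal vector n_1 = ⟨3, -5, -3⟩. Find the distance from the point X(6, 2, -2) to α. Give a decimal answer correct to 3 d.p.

0.610

α: n_1·r = n_1·K gives 3x - 5y - 3z = 18.
n·X − d = (3)·(6) + (-5)·(2) + (-3)·(-2) − 18 = -4; |n| = √43.
Distance = |-4| / √43 = 4/√43 ≈ 0.610.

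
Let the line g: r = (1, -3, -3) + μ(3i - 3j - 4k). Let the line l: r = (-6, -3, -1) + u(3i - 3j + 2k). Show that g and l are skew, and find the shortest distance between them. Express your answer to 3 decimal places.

4.950

Common perpendicular direction n = (3, -3, -4) × (3, -3, 2) = (-18, -18, 0).
With w = (-6, -3, -1) − (1, -3, -3) = (-7, 0, 2), w · n = 126.
Since n ≠ 0 the lines are not parallel, and w · n = 126 ≠ 0 so they do not intersect; hence they are skew.
Distance = |w · n| / |n| = |126| / √648 ≈ 4.950.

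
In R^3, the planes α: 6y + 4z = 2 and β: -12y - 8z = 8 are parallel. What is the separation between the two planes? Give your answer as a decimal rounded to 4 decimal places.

0.8321

Rescale β by 1/(-2): 6y + 4z = -4. Then distance = |2 − (-4)| / √52 ≈ 0.8321.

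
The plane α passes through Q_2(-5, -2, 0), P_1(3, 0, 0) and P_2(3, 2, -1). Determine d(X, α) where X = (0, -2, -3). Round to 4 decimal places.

3.2222

Q_2P_1 = (8, 2, 0), Q_2P_2 = (8, 4, -1); a normal to α is Q_2P_1 × Q_2P_2 = (-2, 8, 16).
Using Q_2: α has equation -2x + 8y + 16z = -6.
n·X − d = (-2)·(0) + (8)·(-2) + (16)·(-3) − (-6) = -58; |n| = √324.
Distance = |-58| / √324 = 58/√324 ≈ 3.2222.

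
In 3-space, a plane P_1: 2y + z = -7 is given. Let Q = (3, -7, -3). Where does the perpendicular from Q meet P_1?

(3, -3, -1)

Foot = Q − λn with λ = (n·Q − d)/|n|² = (-17 − (-7))/5 = -2.
Foot = (3, -7, -3) − (-2)·(0, 2, 1) = (3, -3, -1).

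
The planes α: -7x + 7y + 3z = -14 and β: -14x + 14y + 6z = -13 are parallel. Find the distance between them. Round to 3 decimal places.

0.725

Rescale β by 1/2: -7x + 7y + 3z = -13/2. Then distance = |-14 − (-13/2)| / √107 ≈ 0.725.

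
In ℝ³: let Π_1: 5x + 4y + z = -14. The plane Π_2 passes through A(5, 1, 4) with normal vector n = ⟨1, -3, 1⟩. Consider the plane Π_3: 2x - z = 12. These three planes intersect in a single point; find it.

(2, -4, -8)

Π_2: n·r = n·A gives x - 3y + z = 6.
Solving the 3×3 linear system 5x + 4y + z = -14, x - 3y + z = 6, 2x - z = 12 (e.g. by elimination or Cramer's rule, determinant = 33) gives (2, -4, -8).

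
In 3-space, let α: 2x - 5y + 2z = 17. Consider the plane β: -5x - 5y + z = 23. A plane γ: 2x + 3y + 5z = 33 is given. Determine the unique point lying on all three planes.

(-2, -1, 8)

Solving the 3×3 linear system 2x - 5y + 2z = 17, -5x - 5y + z = 23, 2x + 3y + 5z = 33 (e.g. by elimination or Cramer's rule, determinant = -201) gives (-2, -1, 8).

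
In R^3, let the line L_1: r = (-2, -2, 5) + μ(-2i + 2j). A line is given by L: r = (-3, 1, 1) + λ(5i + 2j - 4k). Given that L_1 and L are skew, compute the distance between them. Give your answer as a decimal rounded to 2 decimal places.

2.22

Common perpendicular direction n = (-2, 2, 0) × (5, 2, -4) = (-8, -8, -14).
With w = (-3, 1, 1) − (-2, -2, 5) = (-1, 3, -4), w · n = 40.
Distance = |w · n| / |n| = |40| / √324 ≈ 2.22.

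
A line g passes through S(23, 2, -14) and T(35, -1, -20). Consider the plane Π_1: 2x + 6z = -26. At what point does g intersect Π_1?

(11, 5, -8)

A direction vector for g is T − S = (12, -3, -6).
Substitute r = (23, 2, -14) + t(12, -3, -6) into the plane: -38 + (-12)t = -26, so t = -1.
Intersection: (23, 2, -14) + (-1)·(12, -3, -6) = (11, 5, -8).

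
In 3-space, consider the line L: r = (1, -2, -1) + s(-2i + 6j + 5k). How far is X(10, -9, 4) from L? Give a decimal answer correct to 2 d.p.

Taking (1, -2, -1) on L with direction v = (-2, 6, 5): w = X − (1, -2, -1) = (9, -7, 5), and w × v = (-65, -55, 40).
Distance = |w × v| / |v| = √8850 / √65 ≈ 11.67.

11.67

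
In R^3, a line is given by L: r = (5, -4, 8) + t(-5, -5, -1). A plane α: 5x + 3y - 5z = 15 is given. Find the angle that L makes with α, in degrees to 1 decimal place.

sin θ = |n·v| / (|n||v|) = |-35| / (√59 · √51) = 0.63805.
θ ≈ 39.6°.

39.6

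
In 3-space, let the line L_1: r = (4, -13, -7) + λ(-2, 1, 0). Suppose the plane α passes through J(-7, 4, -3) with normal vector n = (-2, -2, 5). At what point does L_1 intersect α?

α: n·r = n·J gives -2x - 2y + 5z = -9.
Substitute r = (4, -13, -7) + t(-2, 1, 0) into the plane: -17 + 2t = -9, so t = 4.
Intersection: (4, -13, -7) + 4·(-2, 1, 0) = (-4, -9, -7).

(-4, -9, -7)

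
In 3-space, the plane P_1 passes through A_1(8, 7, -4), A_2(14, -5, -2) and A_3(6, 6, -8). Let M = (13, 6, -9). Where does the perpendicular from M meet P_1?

A_1A_2 = (6, -12, 2), A_1A_3 = (-2, -1, -4); a normal to P_1 is A_1A_2 × A_1A_3 = (50, 20, -30).
Using A_1: P_1 has equation 50x + 20y - 30z = 660.
Foot = M − λn with λ = (n·M − d)/|n|² = (1040 − 660)/3800 = 1/10.
Foot = (13, 6, -9) − (1/10)·(50, 20, -30) = (8, 4, -6).

(8, 4, -6)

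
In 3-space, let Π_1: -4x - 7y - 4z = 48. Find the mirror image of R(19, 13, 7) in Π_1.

λ = (n·R − d)/|n|² = (-195 − 48)/81 = -3.
Reflection = R − 2λn = (19, 13, 7) − (-6)·(-4, -7, -4) = (-5, -29, -17).

(-5, -29, -17)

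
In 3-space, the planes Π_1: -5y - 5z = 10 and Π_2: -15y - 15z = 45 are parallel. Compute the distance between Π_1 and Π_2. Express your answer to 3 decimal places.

0.707

Rescale Π_2 by 1/3: -5y - 5z = 15. Then distance = |10 − 15| / √50 ≈ 0.707.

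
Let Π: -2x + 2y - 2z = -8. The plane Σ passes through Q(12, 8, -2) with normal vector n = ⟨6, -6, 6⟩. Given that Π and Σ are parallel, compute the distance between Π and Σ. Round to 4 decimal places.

1.1547

Σ: n·r = n·Q gives 6x - 6y + 6z = 12.
Rescale Σ by 1/(-3): -2x + 2y - 2z = -4. Then distance = |-8 − (-4)| / √12 ≈ 1.1547.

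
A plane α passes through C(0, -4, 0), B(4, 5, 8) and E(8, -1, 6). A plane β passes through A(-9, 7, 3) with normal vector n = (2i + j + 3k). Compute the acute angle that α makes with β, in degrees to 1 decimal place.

CB = (4, 9, 8), CE = (8, 3, 6); a normal to α is CB × CE = (30, 40, -60).
Using C: α has equation 30x + 40y - 60z = -160.
β: n·r = n·A gives 2x + y + 3z = -2.
cos θ = |n₁·n₂| / (|n₁||n₂|) = |-80| / (√6100 · √14).
θ = arccos(0.27375) ≈ 74.1°.

74.1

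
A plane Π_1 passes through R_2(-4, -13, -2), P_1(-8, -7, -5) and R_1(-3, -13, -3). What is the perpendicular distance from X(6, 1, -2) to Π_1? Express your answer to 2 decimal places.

14.36

R_2P_1 = (-4, 6, -3), R_2R_1 = (1, 0, -1); a normal to Π_1 is R_2P_1 × R_2R_1 = (-6, -7, -6).
Using R_2: Π_1 has equation -6x - 7y - 6z = 127.
n·X − d = (-6)·(6) + (-7)·(1) + (-6)·(-2) − 127 = -158; |n| = √121.
Distance = |-158| / √121 = 158/√121 ≈ 14.36.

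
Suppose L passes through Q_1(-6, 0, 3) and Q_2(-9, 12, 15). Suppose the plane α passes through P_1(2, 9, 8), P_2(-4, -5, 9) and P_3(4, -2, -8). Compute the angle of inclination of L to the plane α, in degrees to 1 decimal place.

8.7

A direction vector for L is Q_2 − Q_1 = (-3, 12, 12).
P_1P_2 = (-6, -14, 1), P_1P_3 = (2, -11, -16); a normal to α is P_1P_2 × P_1P_3 = (235, -94, 94).
Using P_1: α has equation 235x - 94y + 94z = 376.
sin θ = |n·v| / (|n||v|) = |-705| / (√72897 · √297) = 0.15152.
θ ≈ 8.7°.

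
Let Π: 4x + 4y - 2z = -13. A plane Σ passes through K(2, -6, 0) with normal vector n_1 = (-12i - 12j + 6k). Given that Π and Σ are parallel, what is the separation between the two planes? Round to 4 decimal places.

Σ: n_1·r = n_1·K gives -12x - 12y + 6z = 48.
Rescale Σ by 1/(-3): 4x + 4y - 2z = -16. Then distance = |-13 − (-16)| / √36 ≈ 0.5000.

0.5000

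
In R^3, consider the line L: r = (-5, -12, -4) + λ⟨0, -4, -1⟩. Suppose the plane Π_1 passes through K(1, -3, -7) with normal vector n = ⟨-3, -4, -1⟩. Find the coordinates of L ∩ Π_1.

Π_1: n·r = n·K gives -3x - 4y - z = 16.
Substitute r = (-5, -12, -4) + t(0, -4, -1) into the plane: 67 + 17t = 16, so t = -3.
Intersection: (-5, -12, -4) + (-3)·(0, -4, -1) = (-5, 0, -1).

(-5, 0, -1)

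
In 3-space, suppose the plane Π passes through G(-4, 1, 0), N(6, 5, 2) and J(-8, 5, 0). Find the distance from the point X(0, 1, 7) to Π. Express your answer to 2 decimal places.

6.30

GN = (10, 4, 2), GJ = (-4, 4, 0); a normal to Π is GN × GJ = (-8, -8, 56).
Using G: Π has equation -8x - 8y + 56z = 24.
n·X − d = (-8)·(0) + (-8)·(1) + (56)·(7) − 24 = 360; |n| = √3264.
Distance = |360| / √3264 = 360/√3264 ≈ 6.30.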